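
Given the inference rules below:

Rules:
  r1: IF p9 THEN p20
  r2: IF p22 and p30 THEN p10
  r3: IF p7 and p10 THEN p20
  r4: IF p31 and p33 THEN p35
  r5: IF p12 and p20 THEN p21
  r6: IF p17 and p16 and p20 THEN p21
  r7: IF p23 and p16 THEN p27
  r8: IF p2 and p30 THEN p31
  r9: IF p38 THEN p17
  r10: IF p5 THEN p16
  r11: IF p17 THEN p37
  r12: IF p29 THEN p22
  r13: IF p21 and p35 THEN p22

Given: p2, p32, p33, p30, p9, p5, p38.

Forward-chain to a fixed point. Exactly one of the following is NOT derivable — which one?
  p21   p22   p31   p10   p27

p27

Round 1: r1 [IF p9 THEN p20]; r8 [IF p2 and p30 THEN p31]; r9 [IF p38 THEN p17]; r10 [IF p5 THEN p16]. New: p20, p31, p17, p16.
Round 2: r4 [IF p31 and p33 THEN p35]; r6 [IF p17 and p16 and p20 THEN p21]; r11 [IF p17 THEN p37]. New: p35, p21, p37.
Round 3: r13 [IF p21 and p35 THEN p22]. New: p22.
Round 4: r2 [IF p22 and p30 THEN p10]. New: p10.
Derived: p21 (round 2), p31 (round 1), p10 (round 4), p22 (round 3). p27 never appears in any round.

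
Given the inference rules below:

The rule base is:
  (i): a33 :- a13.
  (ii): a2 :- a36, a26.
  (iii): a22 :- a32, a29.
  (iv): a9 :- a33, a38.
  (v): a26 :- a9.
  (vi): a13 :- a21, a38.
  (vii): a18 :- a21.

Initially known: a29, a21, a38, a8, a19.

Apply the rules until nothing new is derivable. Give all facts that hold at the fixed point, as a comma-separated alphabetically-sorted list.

[1] (vi) [a13 :- a21, a38.]; (vii) [a18 :- a21.]. ⇒ new: a13, a18.
[2] (i) [a33 :- a13.]. ⇒ new: a33.
[3] (iv) [a9 :- a33, a38.]. ⇒ new: a9.
[4] (v) [a26 :- a9.]. ⇒ new: a26.

a13, a18, a19, a21, a26, a29, a33, a38, a8, a9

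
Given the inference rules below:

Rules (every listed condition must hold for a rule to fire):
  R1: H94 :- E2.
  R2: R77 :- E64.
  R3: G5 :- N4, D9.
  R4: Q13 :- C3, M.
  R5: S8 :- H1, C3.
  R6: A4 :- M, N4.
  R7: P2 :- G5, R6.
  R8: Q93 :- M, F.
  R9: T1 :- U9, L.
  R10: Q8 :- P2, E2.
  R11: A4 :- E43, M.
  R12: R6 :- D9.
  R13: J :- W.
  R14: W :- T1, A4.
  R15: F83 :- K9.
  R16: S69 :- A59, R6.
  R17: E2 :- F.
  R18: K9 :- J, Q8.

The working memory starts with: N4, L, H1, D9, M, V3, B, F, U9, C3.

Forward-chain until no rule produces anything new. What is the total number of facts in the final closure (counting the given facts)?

Round 1 fires R3, R4, R5, R6, R8, R9, R12, R17, giving G5, Q13, S8, A4, Q93, T1, R6, E2.
Round 2 fires R1, R7, R14, giving H94, P2, W.
Round 3 fires R10, R13, giving Q8, J.
Round 4 fires R18, giving K9.
Round 5 fires R15, giving F83.
Closure: {A4, B, C3, D9, E2, F, F83, G5, H1, H94, J, K9, L, M, N4, P2, Q13, Q8, Q93, R6, S8, T1, U9, V3, W} — 25 facts.

25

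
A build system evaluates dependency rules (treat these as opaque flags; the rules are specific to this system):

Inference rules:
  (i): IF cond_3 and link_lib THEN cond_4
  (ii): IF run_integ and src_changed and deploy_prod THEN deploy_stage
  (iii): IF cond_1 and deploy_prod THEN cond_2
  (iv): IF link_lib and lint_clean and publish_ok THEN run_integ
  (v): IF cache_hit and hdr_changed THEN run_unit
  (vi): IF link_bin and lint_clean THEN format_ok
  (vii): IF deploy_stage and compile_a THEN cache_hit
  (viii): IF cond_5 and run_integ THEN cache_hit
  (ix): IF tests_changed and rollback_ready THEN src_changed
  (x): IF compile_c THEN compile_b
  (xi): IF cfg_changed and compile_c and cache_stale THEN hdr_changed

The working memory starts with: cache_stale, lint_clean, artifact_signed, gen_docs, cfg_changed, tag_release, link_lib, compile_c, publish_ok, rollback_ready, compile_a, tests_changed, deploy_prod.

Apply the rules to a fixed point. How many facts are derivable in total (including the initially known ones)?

Round 1: (iv) [IF link_lib and lint_clean and publish_ok THEN run_integ]; (ix) [IF tests_changed and rollback_ready THEN src_changed]; (x) [IF compile_c THEN compile_b]; (xi) [IF cfg_changed and compile_c and cache_stale THEN hdr_changed]. New: run_integ, src_changed, compile_b, hdr_changed.
Round 2: (ii) [IF run_integ and src_changed and deploy_prod THEN deploy_stage]. New: deploy_stage.
Round 3: (vii) [IF deploy_stage and compile_a THEN cache_hit]. New: cache_hit.
Round 4: (v) [IF cache_hit and hdr_changed THEN run_unit]. New: run_unit.
Closure: {artifact_signed, cache_hit, cache_stale, cfg_changed, compile_a, compile_b, compile_c, deploy_prod, deploy_stage, gen_docs, hdr_changed, link_lib, lint_clean, publish_ok, rollback_ready, run_integ, run_unit, src_changed, tag_release, tests_changed} — 20 facts.

20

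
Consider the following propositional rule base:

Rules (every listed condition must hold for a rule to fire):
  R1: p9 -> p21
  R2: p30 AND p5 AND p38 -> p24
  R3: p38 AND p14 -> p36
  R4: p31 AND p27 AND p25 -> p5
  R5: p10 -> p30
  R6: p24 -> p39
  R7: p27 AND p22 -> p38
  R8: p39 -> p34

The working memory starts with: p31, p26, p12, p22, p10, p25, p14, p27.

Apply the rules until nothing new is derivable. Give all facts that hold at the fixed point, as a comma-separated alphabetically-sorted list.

p10, p12, p14, p22, p24, p25, p26, p27, p30, p31, p34, p36, p38, p39, p5

Round 1: R4 [p31 AND p27 AND p25 -> p5]; R5 [p10 -> p30]; R7 [p27 AND p22 -> p38]. New: p5, p30, p38.
Round 2: R2 [p30 AND p5 AND p38 -> p24]; R3 [p38 AND p14 -> p36]. New: p24, p36.
Round 3: R6 [p24 -> p39]. New: p39.
Round 4: R8 [p39 -> p34]. New: p34.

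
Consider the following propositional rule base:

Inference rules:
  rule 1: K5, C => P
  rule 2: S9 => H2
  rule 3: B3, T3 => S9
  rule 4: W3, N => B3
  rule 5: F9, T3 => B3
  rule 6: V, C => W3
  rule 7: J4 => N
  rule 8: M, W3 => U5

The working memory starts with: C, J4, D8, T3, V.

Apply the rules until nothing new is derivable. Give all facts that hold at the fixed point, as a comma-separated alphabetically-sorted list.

[1] rule 6 [V, C => W3]; rule 7 [J4 => N]. ⇒ new: W3, N.
[2] rule 4 [W3, N => B3]. ⇒ new: B3.
[3] rule 3 [B3, T3 => S9]. ⇒ new: S9.
[4] rule 2 [S9 => H2]. ⇒ new: H2.

B3, C, D8, H2, J4, N, S9, T3, V, W3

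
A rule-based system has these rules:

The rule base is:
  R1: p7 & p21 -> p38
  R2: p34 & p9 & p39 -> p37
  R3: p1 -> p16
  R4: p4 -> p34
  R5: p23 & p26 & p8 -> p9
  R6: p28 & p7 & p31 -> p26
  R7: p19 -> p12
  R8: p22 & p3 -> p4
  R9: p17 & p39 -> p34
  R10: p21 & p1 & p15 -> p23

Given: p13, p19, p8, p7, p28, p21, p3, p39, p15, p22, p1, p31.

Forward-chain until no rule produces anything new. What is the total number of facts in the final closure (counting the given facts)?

Round 1: R1 [p7 & p21 -> p38]; R3 [p1 -> p16]; R6 [p28 & p7 & p31 -> p26]; R7 [p19 -> p12]; R8 [p22 & p3 -> p4]; R10 [p21 & p1 & p15 -> p23]. New: p38, p16, p26, p12, p4, p23.
Round 2: R4 [p4 -> p34]; R5 [p23 & p26 & p8 -> p9]. New: p34, p9.
Round 3: R2 [p34 & p9 & p39 -> p37]. New: p37.
Closure: {p1, p12, p13, p15, p16, p19, p21, p22, p23, p26, p28, p3, p31, p34, p37, p38, p39, p4, p7, p8, p9} — 21 facts.

21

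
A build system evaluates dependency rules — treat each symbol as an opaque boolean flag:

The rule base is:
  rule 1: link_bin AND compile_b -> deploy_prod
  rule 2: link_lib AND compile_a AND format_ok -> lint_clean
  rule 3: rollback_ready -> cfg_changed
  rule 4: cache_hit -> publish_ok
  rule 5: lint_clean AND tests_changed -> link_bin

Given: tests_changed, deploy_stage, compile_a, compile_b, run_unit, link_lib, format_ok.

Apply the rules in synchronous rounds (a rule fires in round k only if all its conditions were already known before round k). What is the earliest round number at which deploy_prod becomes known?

3

Round 1: rule 2 [link_lib AND compile_a AND format_ok -> lint_clean]. New: lint_clean.
Round 2: rule 5 [lint_clean AND tests_changed -> link_bin]. New: link_bin.
Round 3: rule 1 [link_bin AND compile_b -> deploy_prod]. New: deploy_prod.
deploy_prod first appears in round 3.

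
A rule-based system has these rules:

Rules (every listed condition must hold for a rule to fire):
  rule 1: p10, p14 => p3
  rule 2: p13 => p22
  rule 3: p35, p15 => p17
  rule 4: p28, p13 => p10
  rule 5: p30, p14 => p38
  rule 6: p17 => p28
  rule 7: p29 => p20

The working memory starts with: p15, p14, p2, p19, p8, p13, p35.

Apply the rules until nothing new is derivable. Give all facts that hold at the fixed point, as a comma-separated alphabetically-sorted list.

p10, p13, p14, p15, p17, p19, p2, p22, p28, p3, p35, p8

Round 1 fires rule 2, rule 3, giving p22, p17.
Round 2 fires rule 6, giving p28.
Round 3 fires rule 4, giving p10.
Round 4 fires rule 1, giving p3.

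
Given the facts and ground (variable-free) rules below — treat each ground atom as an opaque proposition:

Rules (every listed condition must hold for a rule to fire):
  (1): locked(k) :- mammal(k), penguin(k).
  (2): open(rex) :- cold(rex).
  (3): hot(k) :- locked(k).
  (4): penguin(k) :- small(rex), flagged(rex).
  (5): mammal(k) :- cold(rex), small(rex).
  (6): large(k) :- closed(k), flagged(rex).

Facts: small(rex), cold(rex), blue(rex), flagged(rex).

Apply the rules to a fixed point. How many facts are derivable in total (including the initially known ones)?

Round 1: (2) [open(rex) :- cold(rex).]; (4) [penguin(k) :- small(rex), flagged(rex).]; (5) [mammal(k) :- cold(rex), small(rex).]. New: open(rex), penguin(k), mammal(k).
Round 2: (1) [locked(k) :- mammal(k), penguin(k).]. New: locked(k).
Round 3: (3) [hot(k) :- locked(k).]. New: hot(k).
Closure: {blue(rex), cold(rex), flagged(rex), hot(k), locked(k), mammal(k), open(rex), penguin(k), small(rex)} — 9 facts.

9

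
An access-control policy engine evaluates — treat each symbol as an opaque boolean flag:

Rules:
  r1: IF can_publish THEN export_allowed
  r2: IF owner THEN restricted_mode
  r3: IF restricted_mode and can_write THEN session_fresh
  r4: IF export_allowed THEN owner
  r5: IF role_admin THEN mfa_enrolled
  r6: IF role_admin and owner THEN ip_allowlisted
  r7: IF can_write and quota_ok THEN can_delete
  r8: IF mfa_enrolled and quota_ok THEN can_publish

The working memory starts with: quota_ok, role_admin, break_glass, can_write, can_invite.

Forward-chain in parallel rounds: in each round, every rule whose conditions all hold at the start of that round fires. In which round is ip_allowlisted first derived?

5

Round 1 fires r5, r7, giving mfa_enrolled, can_delete.
Round 2 fires r8, giving can_publish.
Round 3 fires r1, giving export_allowed.
Round 4 fires r4, giving owner.
Round 5 fires r2, r6, giving restricted_mode, ip_allowlisted.
ip_allowlisted first appears in round 5.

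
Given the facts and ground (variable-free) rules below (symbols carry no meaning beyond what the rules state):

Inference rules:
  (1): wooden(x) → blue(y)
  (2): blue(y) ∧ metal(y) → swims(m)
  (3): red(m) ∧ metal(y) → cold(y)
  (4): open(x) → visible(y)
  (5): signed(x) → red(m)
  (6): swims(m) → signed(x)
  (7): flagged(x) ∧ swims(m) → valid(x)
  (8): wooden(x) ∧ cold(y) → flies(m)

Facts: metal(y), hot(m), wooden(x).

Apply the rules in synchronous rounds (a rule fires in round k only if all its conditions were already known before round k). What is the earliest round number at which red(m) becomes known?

4

Round 1 — (1), derive blue(y).
Round 2 — (2), derive swims(m).
Round 3 — (6), derive signed(x).
Round 4 — (5), derive red(m).
red(m) first appears in round 4.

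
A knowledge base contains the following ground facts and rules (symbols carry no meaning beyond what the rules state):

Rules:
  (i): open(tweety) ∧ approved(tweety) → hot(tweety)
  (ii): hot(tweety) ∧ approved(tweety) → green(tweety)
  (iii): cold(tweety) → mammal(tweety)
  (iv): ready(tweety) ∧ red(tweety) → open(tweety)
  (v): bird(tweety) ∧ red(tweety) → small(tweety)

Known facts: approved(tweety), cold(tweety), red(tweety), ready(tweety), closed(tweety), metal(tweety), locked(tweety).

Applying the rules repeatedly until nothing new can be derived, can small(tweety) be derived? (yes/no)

[1] (iii) [cold(tweety) → mammal(tweety)]; (iv) [ready(tweety) ∧ red(tweety) → open(tweety)]. ⇒ new: mammal(tweety), open(tweety).
[2] (i) [open(tweety) ∧ approved(tweety) → hot(tweety)]. ⇒ new: hot(tweety).
[3] (ii) [hot(tweety) ∧ approved(tweety) → green(tweety)]. ⇒ new: green(tweety).
Fixed point reached. small(tweety) is concluded only by (v); (v) needs bird(tweety) (never derived).

no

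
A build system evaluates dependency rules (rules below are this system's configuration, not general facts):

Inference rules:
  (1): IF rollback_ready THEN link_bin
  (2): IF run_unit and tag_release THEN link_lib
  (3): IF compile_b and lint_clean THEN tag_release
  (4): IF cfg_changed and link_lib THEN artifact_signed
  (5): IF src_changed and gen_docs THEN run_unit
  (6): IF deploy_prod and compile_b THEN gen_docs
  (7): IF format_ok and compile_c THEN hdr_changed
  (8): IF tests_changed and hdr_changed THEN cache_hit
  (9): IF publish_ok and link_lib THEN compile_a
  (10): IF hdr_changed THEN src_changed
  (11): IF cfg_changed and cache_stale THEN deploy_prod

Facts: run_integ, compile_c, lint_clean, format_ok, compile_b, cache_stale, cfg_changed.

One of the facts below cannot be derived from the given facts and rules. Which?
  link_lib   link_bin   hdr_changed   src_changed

link_bin

Round 1 — (3), (7), (11), derive tag_release, hdr_changed, deploy_prod.
Round 2 — (6), (10), derive gen_docs, src_changed.
Round 3 — (5), derive run_unit.
Round 4 — (2), derive link_lib.
Round 5 — (4), derive artifact_signed.
Derived: src_changed (round 2), hdr_changed (round 1), link_lib (round 4). link_bin never appears in any round.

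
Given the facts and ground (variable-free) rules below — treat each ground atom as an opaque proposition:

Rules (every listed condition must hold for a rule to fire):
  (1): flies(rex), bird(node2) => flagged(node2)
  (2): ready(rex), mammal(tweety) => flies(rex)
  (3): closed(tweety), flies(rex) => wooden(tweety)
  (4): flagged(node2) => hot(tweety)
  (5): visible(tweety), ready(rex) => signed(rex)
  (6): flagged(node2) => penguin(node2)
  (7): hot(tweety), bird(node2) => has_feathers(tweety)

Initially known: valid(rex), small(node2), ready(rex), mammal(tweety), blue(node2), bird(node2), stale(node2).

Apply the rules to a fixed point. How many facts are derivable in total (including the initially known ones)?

12

Round 1 fires (2), giving flies(rex).
Round 2 fires (1), giving flagged(node2).
Round 3 fires (4), (6), giving hot(tweety), penguin(node2).
Round 4 fires (7), giving has_feathers(tweety).
Closure: {bird(node2), blue(node2), flagged(node2), flies(rex), has_feathers(tweety), hot(tweety), mammal(tweety), penguin(node2), ready(rex), small(node2), stale(node2), valid(rex)} — 12 facts.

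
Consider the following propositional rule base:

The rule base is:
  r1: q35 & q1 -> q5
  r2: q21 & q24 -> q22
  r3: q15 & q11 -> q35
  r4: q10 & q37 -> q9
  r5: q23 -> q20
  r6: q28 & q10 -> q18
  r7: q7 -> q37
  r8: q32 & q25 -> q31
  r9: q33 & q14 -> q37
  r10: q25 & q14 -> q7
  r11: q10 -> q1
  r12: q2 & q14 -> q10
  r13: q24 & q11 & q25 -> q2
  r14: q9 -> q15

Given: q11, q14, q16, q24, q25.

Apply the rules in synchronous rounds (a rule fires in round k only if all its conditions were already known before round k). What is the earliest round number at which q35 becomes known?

Round 1: r10 [q25 & q14 -> q7]; r13 [q24 & q11 & q25 -> q2]. New: q7, q2.
Round 2: r7 [q7 -> q37]; r12 [q2 & q14 -> q10]. New: q37, q10.
Round 3: r4 [q10 & q37 -> q9]; r11 [q10 -> q1]. New: q9, q1.
Round 4: r14 [q9 -> q15]. New: q15.
Round 5: r3 [q15 & q11 -> q35]. New: q35.
q35 first appears in round 5.

5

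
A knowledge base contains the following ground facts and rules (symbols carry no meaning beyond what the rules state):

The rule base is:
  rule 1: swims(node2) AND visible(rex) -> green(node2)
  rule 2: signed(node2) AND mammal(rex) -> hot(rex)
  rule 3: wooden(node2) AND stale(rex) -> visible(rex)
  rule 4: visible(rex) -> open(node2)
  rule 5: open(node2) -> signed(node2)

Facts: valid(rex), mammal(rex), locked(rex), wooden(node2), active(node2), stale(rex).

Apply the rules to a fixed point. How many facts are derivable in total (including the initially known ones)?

Round 1 — rule 3, derive visible(rex).
Round 2 — rule 4, derive open(node2).
Round 3 — rule 5, derive signed(node2).
Round 4 — rule 2, derive hot(rex).
Closure: {active(node2), hot(rex), locked(rex), mammal(rex), open(node2), signed(node2), stale(rex), valid(rex), visible(rex), wooden(node2)} — 10 facts.

10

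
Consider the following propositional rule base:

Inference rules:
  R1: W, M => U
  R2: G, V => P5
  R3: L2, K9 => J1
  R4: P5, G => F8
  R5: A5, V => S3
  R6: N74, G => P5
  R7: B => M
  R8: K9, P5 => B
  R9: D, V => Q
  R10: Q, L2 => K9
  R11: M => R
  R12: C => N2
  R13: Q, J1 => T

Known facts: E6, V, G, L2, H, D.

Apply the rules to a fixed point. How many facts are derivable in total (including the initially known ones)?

[1] R2 [G, V => P5]; R9 [D, V => Q]. ⇒ new: P5, Q.
[2] R4 [P5, G => F8]; R10 [Q, L2 => K9]. ⇒ new: F8, K9.
[3] R3 [L2, K9 => J1]; R8 [K9, P5 => B]. ⇒ new: J1, B.
[4] R7 [B => M]; R13 [Q, J1 => T]. ⇒ new: M, T.
[5] R11 [M => R]. ⇒ new: R.
Closure: {B, D, E6, F8, G, H, J1, K9, L2, M, P5, Q, R, T, V} — 15 facts.

15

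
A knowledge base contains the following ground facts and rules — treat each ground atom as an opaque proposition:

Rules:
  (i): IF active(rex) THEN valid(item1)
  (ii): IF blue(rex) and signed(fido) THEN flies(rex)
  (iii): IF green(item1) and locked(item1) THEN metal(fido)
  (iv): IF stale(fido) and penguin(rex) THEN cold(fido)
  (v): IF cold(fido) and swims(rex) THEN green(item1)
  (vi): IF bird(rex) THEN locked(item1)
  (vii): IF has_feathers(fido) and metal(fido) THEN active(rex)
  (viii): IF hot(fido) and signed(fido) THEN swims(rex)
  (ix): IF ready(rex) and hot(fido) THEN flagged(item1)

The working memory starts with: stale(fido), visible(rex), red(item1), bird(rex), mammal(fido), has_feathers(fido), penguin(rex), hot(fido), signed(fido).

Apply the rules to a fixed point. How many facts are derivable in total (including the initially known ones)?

16

Round 1 — (iv), (vi), (viii), derive cold(fido), locked(item1), swims(rex).
Round 2 — (v), derive green(item1).
Round 3 — (iii), derive metal(fido).
Round 4 — (vii), derive active(rex).
Round 5 — (i), derive valid(item1).
Closure: {active(rex), bird(rex), cold(fido), green(item1), has_feathers(fido), hot(fido), locked(item1), mammal(fido), metal(fido), penguin(rex), red(item1), signed(fido), stale(fido), swims(rex), valid(item1), visible(rex)} — 16 facts.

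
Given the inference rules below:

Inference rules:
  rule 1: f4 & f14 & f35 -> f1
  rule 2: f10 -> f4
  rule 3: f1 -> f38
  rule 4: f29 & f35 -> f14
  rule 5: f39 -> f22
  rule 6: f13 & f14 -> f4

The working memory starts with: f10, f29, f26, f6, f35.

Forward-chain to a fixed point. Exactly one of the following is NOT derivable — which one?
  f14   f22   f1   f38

Round 1 — rule 2, rule 4, derive f4, f14.
Round 2 — rule 1, derive f1.
Round 3 — rule 3, derive f38.
Derived: f1 (round 2), f38 (round 3), f14 (round 1). f22 never appears in any round.

f22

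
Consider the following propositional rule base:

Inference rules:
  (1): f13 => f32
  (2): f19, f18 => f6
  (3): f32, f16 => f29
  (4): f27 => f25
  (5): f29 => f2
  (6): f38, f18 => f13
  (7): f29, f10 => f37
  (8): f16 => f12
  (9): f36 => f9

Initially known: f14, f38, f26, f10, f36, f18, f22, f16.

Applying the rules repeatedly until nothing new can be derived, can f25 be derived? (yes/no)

no

Round 1 fires (6), (8), (9), giving f13, f12, f9.
Round 2 fires (1), giving f32.
Round 3 fires (3), giving f29.
Round 4 fires (5), (7), giving f2, f37.
Fixed point reached. f25 is concluded only by (4); (4) needs f27 (never derived).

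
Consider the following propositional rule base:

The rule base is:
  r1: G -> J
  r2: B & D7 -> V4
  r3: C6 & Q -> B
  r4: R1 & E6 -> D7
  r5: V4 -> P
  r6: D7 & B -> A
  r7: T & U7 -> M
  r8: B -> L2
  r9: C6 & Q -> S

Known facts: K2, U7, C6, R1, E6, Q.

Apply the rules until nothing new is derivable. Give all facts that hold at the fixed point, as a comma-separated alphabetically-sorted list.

Round 1 fires r3, r4, r9, giving B, D7, S.
Round 2 fires r2, r6, r8, giving V4, A, L2.
Round 3 fires r5, giving P.

A, B, C6, D7, E6, K2, L2, P, Q, R1, S, U7, V4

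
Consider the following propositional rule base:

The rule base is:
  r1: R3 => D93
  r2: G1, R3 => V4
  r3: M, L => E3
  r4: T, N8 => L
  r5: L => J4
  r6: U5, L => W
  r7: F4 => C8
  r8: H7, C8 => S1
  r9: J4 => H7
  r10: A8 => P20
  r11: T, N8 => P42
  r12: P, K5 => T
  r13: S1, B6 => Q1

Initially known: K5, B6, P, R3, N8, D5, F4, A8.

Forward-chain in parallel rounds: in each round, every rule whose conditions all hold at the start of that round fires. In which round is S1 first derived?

5

Round 1: r1 [R3 => D93]; r7 [F4 => C8]; r10 [A8 => P20]; r12 [P, K5 => T]. New: D93, C8, P20, T.
Round 2: r4 [T, N8 => L]; r11 [T, N8 => P42]. New: L, P42.
Round 3: r5 [L => J4]. New: J4.
Round 4: r9 [J4 => H7]. New: H7.
Round 5: r8 [H7, C8 => S1]. New: S1.
S1 first appears in round 5.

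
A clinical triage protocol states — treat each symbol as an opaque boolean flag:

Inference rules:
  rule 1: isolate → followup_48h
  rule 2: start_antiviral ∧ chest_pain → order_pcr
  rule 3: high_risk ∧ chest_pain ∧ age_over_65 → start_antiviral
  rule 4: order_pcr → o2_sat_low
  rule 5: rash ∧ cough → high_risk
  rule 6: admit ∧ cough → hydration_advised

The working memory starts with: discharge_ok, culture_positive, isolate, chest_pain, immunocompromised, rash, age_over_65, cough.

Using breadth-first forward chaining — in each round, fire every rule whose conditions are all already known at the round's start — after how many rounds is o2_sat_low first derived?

4

Round 1: rule 1 [isolate → followup_48h]; rule 5 [rash ∧ cough → high_risk]. New: followup_48h, high_risk.
Round 2: rule 3 [high_risk ∧ chest_pain ∧ age_over_65 → start_antiviral]. New: start_antiviral.
Round 3: rule 2 [start_antiviral ∧ chest_pain → order_pcr]. New: order_pcr.
Round 4: rule 4 [order_pcr → o2_sat_low]. New: o2_sat_low.
o2_sat_low first appears in round 4.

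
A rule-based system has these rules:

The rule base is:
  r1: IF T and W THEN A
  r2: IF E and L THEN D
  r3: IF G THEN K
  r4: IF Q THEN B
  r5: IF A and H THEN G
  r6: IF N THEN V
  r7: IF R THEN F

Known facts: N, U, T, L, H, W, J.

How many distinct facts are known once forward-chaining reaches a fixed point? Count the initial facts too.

Round 1: r1 [IF T and W THEN A]; r6 [IF N THEN V]. New: A, V.
Round 2: r5 [IF A and H THEN G]. New: G.
Round 3: r3 [IF G THEN K]. New: K.
Closure: {A, G, H, J, K, L, N, T, U, V, W} — 11 facts.

11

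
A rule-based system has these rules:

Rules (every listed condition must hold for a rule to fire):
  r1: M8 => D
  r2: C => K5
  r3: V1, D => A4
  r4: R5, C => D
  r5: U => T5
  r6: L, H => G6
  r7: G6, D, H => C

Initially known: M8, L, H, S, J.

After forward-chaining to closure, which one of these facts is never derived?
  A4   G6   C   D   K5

Round 1 fires r1, r6, giving D, G6.
Round 2 fires r7, giving C.
Round 3 fires r2, giving K5.
Derived: D (round 1), K5 (round 3), G6 (round 1), C (round 2). A4 never appears in any round.

A4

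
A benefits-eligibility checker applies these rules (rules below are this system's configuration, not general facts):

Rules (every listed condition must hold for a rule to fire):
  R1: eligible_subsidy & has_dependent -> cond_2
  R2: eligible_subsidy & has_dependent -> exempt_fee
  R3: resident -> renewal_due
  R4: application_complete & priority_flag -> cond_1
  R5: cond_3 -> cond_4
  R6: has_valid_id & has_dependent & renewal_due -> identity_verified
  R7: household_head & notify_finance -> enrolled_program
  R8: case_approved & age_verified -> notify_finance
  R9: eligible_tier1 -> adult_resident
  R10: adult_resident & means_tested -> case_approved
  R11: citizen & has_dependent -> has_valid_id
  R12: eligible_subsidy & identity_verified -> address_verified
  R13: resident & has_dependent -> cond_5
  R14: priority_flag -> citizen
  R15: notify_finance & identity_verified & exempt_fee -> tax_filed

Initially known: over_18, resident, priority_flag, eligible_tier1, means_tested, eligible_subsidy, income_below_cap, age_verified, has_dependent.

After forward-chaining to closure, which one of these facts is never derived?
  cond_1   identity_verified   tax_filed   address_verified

cond_1

Round 1 — R1, R2, R3, R9, R13, R14, derive cond_2, exempt_fee, renewal_due, adult_resident, cond_5, citizen.
Round 2 — R10, R11, derive case_approved, has_valid_id.
Round 3 — R6, R8, derive identity_verified, notify_finance.
Round 4 — R12, R15, derive address_verified, tax_filed.
Derived: address_verified (round 4), tax_filed (round 4), identity_verified (round 3). cond_1 never appears in any round.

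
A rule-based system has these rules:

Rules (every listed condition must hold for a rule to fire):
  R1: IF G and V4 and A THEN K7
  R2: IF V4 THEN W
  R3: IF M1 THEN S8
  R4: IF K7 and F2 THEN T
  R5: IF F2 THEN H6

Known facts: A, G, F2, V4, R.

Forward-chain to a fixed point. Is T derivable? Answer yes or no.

Round 1 — R1, R2, R5, derive K7, W, H6.
Round 2 — R4, derive T.
T appears in round 2, so it is derivable.

yes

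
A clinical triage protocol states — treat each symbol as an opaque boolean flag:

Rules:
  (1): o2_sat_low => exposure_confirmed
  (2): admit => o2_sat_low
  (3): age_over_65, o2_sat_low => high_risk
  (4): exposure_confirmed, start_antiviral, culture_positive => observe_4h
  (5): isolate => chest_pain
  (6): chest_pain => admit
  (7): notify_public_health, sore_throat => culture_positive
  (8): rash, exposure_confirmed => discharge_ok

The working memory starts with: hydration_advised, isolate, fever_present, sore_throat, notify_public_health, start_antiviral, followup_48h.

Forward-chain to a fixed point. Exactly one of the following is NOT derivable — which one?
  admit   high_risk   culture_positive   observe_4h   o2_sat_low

Round 1: (5) [isolate => chest_pain]; (7) [notify_public_health, sore_throat => culture_positive]. Adds chest_pain, culture_positive.
Round 2: (6) [chest_pain => admit]. Adds admit.
Round 3: (2) [admit => o2_sat_low]. Adds o2_sat_low.
Round 4: (1) [o2_sat_low => exposure_confirmed]. Adds exposure_confirmed.
Round 5: (4) [exposure_confirmed, start_antiviral, culture_positive => observe_4h]. Adds observe_4h.
Derived: observe_4h (round 5), o2_sat_low (round 3), culture_positive (round 1), admit (round 2). high_risk never appears in any round.

high_risk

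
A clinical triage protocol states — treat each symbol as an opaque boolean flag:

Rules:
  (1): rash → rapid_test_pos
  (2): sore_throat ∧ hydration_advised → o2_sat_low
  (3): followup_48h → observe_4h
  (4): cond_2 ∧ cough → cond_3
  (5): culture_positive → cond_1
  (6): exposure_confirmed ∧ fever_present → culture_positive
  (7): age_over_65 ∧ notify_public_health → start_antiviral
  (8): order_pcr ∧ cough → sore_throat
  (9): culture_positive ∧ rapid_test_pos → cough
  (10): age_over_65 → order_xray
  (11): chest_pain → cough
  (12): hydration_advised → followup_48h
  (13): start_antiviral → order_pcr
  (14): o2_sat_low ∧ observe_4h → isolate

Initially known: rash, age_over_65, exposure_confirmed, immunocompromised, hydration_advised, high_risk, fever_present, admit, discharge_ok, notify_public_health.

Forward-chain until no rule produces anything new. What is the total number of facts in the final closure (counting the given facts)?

[1] (1) [rash → rapid_test_pos]; (6) [exposure_confirmed ∧ fever_present → culture_positive]; (7) [age_over_65 ∧ notify_public_health → start_antiviral]; (10) [age_over_65 → order_xray]; (12) [hydration_advised → followup_48h]. ⇒ new: rapid_test_pos, culture_positive, start_antiviral, order_xray, followup_48h.
[2] (3) [followup_48h → observe_4h]; (5) [culture_positive → cond_1]; (9) [culture_positive ∧ rapid_test_pos → cough]; (13) [start_antiviral → order_pcr]. ⇒ new: observe_4h, cond_1, cough, order_pcr.
[3] (8) [order_pcr ∧ cough → sore_throat]. ⇒ new: sore_throat.
[4] (2) [sore_throat ∧ hydration_advised → o2_sat_low]. ⇒ new: o2_sat_low.
[5] (14) [o2_sat_low ∧ observe_4h → isolate]. ⇒ new: isolate.
Closure: {admit, age_over_65, cond_1, cough, culture_positive, discharge_ok, exposure_confirmed, fever_present, followup_48h, high_risk, hydration_advised, immunocompromised, isolate, notify_public_health, o2_sat_low, observe_4h, order_pcr, order_xray, rapid_test_pos, rash, sore_throat, start_antiviral} — 22 facts.

22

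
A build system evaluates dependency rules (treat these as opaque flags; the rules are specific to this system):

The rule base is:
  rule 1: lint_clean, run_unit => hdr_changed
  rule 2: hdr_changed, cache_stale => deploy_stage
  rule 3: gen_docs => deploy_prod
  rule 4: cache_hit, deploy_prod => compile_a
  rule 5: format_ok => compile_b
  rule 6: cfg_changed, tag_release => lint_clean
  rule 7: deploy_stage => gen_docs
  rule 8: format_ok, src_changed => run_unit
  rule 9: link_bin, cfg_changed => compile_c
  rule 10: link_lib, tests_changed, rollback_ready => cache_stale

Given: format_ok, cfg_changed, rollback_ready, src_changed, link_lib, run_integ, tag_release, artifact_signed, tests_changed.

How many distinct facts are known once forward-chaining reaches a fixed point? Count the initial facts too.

[1] rule 5 [format_ok => compile_b]; rule 6 [cfg_changed, tag_release => lint_clean]; rule 8 [format_ok, src_changed => run_unit]; rule 10 [link_lib, tests_changed, rollback_ready => cache_stale]. ⇒ new: compile_b, lint_clean, run_unit, cache_stale.
[2] rule 1 [lint_clean, run_unit => hdr_changed]. ⇒ new: hdr_changed.
[3] rule 2 [hdr_changed, cache_stale => deploy_stage]. ⇒ new: deploy_stage.
[4] rule 7 [deploy_stage => gen_docs]. ⇒ new: gen_docs.
[5] rule 3 [gen_docs => deploy_prod]. ⇒ new: deploy_prod.
Closure: {artifact_signed, cache_stale, cfg_changed, compile_b, deploy_prod, deploy_stage, format_ok, gen_docs, hdr_changed, link_lib, lint_clean, rollback_ready, run_integ, run_unit, src_changed, tag_release, tests_changed} — 17 facts.

17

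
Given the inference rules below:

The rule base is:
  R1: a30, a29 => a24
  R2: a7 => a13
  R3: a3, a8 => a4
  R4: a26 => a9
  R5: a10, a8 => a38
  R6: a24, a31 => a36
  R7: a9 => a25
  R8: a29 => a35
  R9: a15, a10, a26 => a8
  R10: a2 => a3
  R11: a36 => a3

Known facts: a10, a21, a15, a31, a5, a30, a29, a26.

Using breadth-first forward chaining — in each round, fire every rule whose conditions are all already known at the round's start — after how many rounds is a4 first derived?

4

[1] R1 [a30, a29 => a24]; R4 [a26 => a9]; R8 [a29 => a35]; R9 [a15, a10, a26 => a8]. ⇒ new: a24, a9, a35, a8.
[2] R5 [a10, a8 => a38]; R6 [a24, a31 => a36]; R7 [a9 => a25]. ⇒ new: a38, a36, a25.
[3] R11 [a36 => a3]. ⇒ new: a3.
[4] R3 [a3, a8 => a4]. ⇒ new: a4.
a4 first appears in round 4.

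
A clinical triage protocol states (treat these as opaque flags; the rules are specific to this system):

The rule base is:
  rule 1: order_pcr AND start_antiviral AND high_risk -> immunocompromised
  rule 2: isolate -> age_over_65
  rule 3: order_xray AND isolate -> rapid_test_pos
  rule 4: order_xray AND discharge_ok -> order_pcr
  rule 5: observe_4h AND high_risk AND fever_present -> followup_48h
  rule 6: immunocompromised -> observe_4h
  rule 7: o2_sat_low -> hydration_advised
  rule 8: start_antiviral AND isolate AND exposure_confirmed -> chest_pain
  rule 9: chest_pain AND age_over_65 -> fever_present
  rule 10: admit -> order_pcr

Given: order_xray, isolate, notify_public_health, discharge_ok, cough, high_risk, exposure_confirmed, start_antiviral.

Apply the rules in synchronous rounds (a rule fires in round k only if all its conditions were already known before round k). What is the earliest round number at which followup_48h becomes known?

4

Round 1: rule 2 [isolate -> age_over_65]; rule 3 [order_xray AND isolate -> rapid_test_pos]; rule 4 [order_xray AND discharge_ok -> order_pcr]; rule 8 [start_antiviral AND isolate AND exposure_confirmed -> chest_pain]. Adds age_over_65, rapid_test_pos, order_pcr, chest_pain.
Round 2: rule 1 [order_pcr AND start_antiviral AND high_risk -> immunocompromised]; rule 9 [chest_pain AND age_over_65 -> fever_present]. Adds immunocompromised, fever_present.
Round 3: rule 6 [immunocompromised -> observe_4h]. Adds observe_4h.
Round 4: rule 5 [observe_4h AND high_risk AND fever_present -> followup_48h]. Adds followup_48h.
followup_48h first appears in round 4.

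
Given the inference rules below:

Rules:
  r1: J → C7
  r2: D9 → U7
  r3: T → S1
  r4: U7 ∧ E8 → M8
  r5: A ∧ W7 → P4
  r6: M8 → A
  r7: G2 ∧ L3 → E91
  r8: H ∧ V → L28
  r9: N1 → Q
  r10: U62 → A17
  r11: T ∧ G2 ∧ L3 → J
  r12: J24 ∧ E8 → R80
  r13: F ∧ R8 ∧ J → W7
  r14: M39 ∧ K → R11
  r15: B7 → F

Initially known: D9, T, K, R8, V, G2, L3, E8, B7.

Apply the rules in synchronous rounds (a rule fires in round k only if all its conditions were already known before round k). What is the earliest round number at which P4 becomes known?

Round 1: r2 [D9 → U7]; r3 [T → S1]; r7 [G2 ∧ L3 → E91]; r11 [T ∧ G2 ∧ L3 → J]; r15 [B7 → F]. New: U7, S1, E91, J, F.
Round 2: r1 [J → C7]; r4 [U7 ∧ E8 → M8]; r13 [F ∧ R8 ∧ J → W7]. New: C7, M8, W7.
Round 3: r6 [M8 → A]. New: A.
Round 4: r5 [A ∧ W7 → P4]. New: P4.
P4 first appears in round 4.

4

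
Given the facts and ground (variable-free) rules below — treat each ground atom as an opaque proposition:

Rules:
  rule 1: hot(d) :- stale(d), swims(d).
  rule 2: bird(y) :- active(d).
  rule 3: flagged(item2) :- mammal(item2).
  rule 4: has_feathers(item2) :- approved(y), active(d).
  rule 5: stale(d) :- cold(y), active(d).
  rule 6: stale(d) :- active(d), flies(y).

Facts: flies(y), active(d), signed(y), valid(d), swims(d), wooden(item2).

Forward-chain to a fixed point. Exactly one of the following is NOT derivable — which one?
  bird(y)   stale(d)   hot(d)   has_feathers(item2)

has_feathers(item2)

Round 1: rule 2 [bird(y) :- active(d).]; rule 6 [stale(d) :- active(d), flies(y).]. New: bird(y), stale(d).
Round 2: rule 1 [hot(d) :- stale(d), swims(d).]. New: hot(d).
Derived: bird(y) (round 1), stale(d) (round 1), hot(d) (round 2). has_feathers(item2) never appears in any round.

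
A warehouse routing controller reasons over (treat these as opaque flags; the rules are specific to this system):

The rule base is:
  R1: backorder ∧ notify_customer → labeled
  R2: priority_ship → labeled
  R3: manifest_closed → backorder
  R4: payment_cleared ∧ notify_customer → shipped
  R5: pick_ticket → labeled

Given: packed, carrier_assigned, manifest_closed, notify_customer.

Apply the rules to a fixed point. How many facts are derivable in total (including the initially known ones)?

6

Round 1 — R3, derive backorder.
Round 2 — R1, derive labeled.
Closure: {backorder, carrier_assigned, labeled, manifest_closed, notify_customer, packed} — 6 facts.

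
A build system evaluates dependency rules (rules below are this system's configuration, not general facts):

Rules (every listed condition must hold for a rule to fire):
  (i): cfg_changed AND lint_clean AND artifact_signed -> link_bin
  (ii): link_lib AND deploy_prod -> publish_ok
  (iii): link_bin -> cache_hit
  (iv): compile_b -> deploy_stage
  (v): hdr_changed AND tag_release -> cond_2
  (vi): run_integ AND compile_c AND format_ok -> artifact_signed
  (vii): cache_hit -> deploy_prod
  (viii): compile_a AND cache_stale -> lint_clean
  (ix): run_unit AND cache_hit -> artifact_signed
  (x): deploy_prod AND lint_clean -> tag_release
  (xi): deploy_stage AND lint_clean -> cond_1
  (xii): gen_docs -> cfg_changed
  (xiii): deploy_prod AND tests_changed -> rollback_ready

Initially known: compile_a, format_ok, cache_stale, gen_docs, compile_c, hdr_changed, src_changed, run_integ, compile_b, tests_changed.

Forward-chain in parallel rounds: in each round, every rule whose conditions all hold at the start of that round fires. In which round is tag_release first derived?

5

Round 1: (iv) [compile_b -> deploy_stage]; (vi) [run_integ AND compile_c AND format_ok -> artifact_signed]; (viii) [compile_a AND cache_stale -> lint_clean]; (xii) [gen_docs -> cfg_changed]. Adds deploy_stage, artifact_signed, lint_clean, cfg_changed.
Round 2: (i) [cfg_changed AND lint_clean AND artifact_signed -> link_bin]; (xi) [deploy_stage AND lint_clean -> cond_1]. Adds link_bin, cond_1.
Round 3: (iii) [link_bin -> cache_hit]. Adds cache_hit.
Round 4: (vii) [cache_hit -> deploy_prod]. Adds deploy_prod.
Round 5: (x) [deploy_prod AND lint_clean -> tag_release]; (xiii) [deploy_prod AND tests_changed -> rollback_ready]. Adds tag_release, rollback_ready.
tag_release first appears in round 5.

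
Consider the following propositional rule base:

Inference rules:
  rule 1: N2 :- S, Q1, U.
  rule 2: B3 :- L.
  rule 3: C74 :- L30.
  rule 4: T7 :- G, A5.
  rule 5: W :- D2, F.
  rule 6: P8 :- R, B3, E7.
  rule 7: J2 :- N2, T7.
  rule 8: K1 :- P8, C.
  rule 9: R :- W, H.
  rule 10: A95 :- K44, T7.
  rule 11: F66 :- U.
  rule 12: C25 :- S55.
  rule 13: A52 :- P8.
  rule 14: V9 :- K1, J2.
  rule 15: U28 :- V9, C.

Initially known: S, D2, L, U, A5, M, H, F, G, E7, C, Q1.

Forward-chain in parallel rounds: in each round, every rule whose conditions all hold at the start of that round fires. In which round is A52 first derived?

[1] rule 1 [N2 :- S, Q1, U.]; rule 2 [B3 :- L.]; rule 4 [T7 :- G, A5.]; rule 5 [W :- D2, F.]; rule 11 [F66 :- U.]. ⇒ new: N2, B3, T7, W, F66.
[2] rule 7 [J2 :- N2, T7.]; rule 9 [R :- W, H.]. ⇒ new: J2, R.
[3] rule 6 [P8 :- R, B3, E7.]. ⇒ new: P8.
[4] rule 8 [K1 :- P8, C.]; rule 13 [A52 :- P8.]. ⇒ new: K1, A52.
A52 first appears in round 4.

4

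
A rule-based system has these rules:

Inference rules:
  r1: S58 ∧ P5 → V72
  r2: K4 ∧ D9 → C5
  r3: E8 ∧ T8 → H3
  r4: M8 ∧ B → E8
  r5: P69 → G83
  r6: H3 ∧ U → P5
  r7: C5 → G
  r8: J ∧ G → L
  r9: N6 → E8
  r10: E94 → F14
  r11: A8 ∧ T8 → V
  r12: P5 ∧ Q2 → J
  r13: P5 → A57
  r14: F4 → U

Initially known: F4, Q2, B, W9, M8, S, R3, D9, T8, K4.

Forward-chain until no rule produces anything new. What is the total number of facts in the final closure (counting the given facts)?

Round 1 fires r2, r4, r14, giving C5, E8, U.
Round 2 fires r3, r7, giving H3, G.
Round 3 fires r6, giving P5.
Round 4 fires r12, r13, giving J, A57.
Round 5 fires r8, giving L.
Closure: {A57, B, C5, D9, E8, F4, G, H3, J, K4, L, M8, P5, Q2, R3, S, T8, U, W9} — 19 facts.

19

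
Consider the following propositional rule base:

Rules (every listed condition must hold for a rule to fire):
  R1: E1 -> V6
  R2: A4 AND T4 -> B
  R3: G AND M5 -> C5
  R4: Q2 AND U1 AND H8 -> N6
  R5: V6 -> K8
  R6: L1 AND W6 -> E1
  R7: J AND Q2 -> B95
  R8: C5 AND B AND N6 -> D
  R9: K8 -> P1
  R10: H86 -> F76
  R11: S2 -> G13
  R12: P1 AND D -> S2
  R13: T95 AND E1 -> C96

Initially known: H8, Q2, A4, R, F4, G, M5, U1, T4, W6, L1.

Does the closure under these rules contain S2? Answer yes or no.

[1] R2 [A4 AND T4 -> B]; R3 [G AND M5 -> C5]; R4 [Q2 AND U1 AND H8 -> N6]; R6 [L1 AND W6 -> E1]. ⇒ new: B, C5, N6, E1.
[2] R1 [E1 -> V6]; R8 [C5 AND B AND N6 -> D]. ⇒ new: V6, D.
[3] R5 [V6 -> K8]. ⇒ new: K8.
[4] R9 [K8 -> P1]. ⇒ new: P1.
[5] R12 [P1 AND D -> S2]. ⇒ new: S2.
[6] R11 [S2 -> G13]. ⇒ new: G13.
S2 appears in round 5, so it is derivable.

yes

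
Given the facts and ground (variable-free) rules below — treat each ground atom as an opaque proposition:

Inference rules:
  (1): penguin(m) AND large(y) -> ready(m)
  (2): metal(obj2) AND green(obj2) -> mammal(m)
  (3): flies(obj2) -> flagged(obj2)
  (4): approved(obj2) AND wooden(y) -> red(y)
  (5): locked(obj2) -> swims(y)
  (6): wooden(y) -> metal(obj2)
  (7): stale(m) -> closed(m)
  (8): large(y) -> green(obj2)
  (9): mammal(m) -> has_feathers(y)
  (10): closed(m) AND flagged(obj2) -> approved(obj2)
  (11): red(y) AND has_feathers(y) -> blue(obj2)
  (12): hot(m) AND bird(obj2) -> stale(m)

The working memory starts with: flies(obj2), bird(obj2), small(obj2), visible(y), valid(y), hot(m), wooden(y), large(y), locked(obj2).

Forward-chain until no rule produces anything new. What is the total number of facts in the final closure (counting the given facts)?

Round 1: (3) [flies(obj2) -> flagged(obj2)]; (5) [locked(obj2) -> swims(y)]; (6) [wooden(y) -> metal(obj2)]; (8) [large(y) -> green(obj2)]; (12) [hot(m) AND bird(obj2) -> stale(m)]. Adds flagged(obj2), swims(y), metal(obj2), green(obj2), stale(m).
Round 2: (2) [metal(obj2) AND green(obj2) -> mammal(m)]; (7) [stale(m) -> closed(m)]. Adds mammal(m), closed(m).
Round 3: (9) [mammal(m) -> has_feathers(y)]; (10) [closed(m) AND flagged(obj2) -> approved(obj2)]. Adds has_feathers(y), approved(obj2).
Round 4: (4) [approved(obj2) AND wooden(y) -> red(y)]. Adds red(y).
Round 5: (11) [red(y) AND has_feathers(y) -> blue(obj2)]. Adds blue(obj2).
Closure: {approved(obj2), bird(obj2), blue(obj2), closed(m), flagged(obj2), flies(obj2), green(obj2), has_feathers(y), hot(m), large(y), locked(obj2), mammal(m), metal(obj2), red(y), small(obj2), stale(m), swims(y), valid(y), visible(y), wooden(y)} — 20 facts.

20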